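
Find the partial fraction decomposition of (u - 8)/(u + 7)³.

(u - 8) = P(u + 7)² + Q(u + 7) + R. At u = -7: R = 1·(-7) - 8 = -15. Coefficients: P = 0, Q = 1
Result: 1/(u + 7)² - 15/(u + 7)³


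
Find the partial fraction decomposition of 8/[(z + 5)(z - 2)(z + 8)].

Using cover-up method: P = -8/21, Q = 4/35, R = 4/15
Result: (-8/21)/(z + 5) + (4/35)/(z - 2) + (4/15)/(z + 8)


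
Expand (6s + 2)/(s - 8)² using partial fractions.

(6s + 2) = A(s - 8) + B. At s = 8: B = 6·8 + 2 = 50. Coeff of s: A = 6
Result: 6/(s - 8) + 50/(s - 8)²


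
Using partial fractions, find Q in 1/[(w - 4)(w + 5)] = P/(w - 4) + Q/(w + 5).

Cover-up at w = -5: Q = 1/(-5 - 4) = -1/9


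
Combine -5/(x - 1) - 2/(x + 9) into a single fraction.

Common denominator (x - 1)(x + 9). Numerator: -5(x + 9) - 2(x - 1) = (-5x - 45) - (2x - 2) = -7x - 43
Result: (-7x - 43)/[(x - 1)(x + 9)]


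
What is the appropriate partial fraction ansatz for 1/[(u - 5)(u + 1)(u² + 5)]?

Two linear + quadratic: α/(u - 5) + β/(u + 1) + (γu + δ)/(u² + 5)


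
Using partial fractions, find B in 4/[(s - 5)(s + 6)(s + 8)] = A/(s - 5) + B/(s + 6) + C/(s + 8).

Cover-up at s = -6: B = 4/[(-6 - 5)(-6 + 8)] = 4/[(-11)(2)] = -4/22 = -2/11


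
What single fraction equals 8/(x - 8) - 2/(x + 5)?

Common denominator (x - 8)(x + 5). Numerator: 8(x + 5) - 2(x - 8) = (8x + 40) - (2x - 16) = 6x + 56
Result: (6x + 56)/[(x - 8)(x + 5)]


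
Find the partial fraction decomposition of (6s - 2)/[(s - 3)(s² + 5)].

At s=3: P = (6·3 - 2)/(3² + 5) = 8/7. Q = -P = -8/7, R = 6 - 3·P = 18/7
Result: (8/7)/(s - 3) - ((8/7)s - 18/7)/(s² + 5)


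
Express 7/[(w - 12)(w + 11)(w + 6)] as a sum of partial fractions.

Using cover-up method: A = 7/414, B = 7/115, C = -7/90
Result: (7/414)/(w - 12) + (7/115)/(w + 11) - (7/90)/(w + 6)


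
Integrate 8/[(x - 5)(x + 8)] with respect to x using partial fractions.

Decompose: 8/[(x - 5)(x + 8)] = (8/13)/(x - 5) - (8/13)/(x + 8). Integrate each term: (8/13) ln|(x - 5)| - (8/13) ln|(x + 8)| + C


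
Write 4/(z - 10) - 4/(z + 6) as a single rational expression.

Common denominator (z - 10)(z + 6). Numerator: 4(z + 6) - 4(z - 10) = (4z + 24) - (4z - 40) = 64
Result: (64)/[(z - 10)(z + 6)]


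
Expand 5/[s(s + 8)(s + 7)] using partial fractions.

Using cover-up method: P = 5/56, Q = 5/8, R = -5/7
Result: (5/56)/s + (5/8)/(s + 8) - (5/7)/(s + 7)


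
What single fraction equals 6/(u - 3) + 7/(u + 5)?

Common denominator (u - 3)(u + 5). Numerator: 6(u + 5) + 7(u - 3) = (6u + 30) + (7u - 21) = 13u + 9
Result: (13u + 9)/[(u - 3)(u + 5)]


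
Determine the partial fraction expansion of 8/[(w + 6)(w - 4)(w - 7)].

Using cover-up method: P = 4/65, Q = -4/15, R = 8/39
Result: (4/65)/(w + 6) - (4/15)/(w - 4) + (8/39)/(w - 7)


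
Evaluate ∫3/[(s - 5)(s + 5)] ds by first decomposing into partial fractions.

Decompose: 3/[(s - 5)(s + 5)] = (3/10)/(s - 5) - (3/10)/(s + 5). Integrate each term: (3/10) ln|(s - 5)| - (3/10) ln|(s + 5)| + C


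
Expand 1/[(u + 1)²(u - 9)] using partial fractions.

Cover-up at u=9: R = 1/(9 + 1)² = 1/100. Cover-up at u=-1: Q = 1/(-1 - 9) = -1/10. Comparing u² coeff: P = -R = -1/100
Result: (-1/100)/(u + 1) - (1/10)/(u + 1)² + (1/100)/(u - 9)


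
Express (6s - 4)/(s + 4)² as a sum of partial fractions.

(6s - 4) = P(s + 4) + Q. At s = -4: Q = 6·(-4) - 4 = -28. Coeff of s: P = 6
Result: 6/(s + 4) - 28/(s + 4)²


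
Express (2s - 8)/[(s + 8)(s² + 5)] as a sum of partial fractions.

At s=-8: A = (2·(-8) - 8)/((-8)² + 5) = -8/23. B = -A = 8/23, C = 2 - (-8)·A = -18/23
Result: (-8/23)/(s + 8) + ((8/23)s - 18/23)/(s² + 5)


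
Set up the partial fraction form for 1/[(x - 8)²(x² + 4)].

Repeated linear + quadratic: A/(x - 8) + B/(x - 8)² + (Cx + D)/(x² + 4)


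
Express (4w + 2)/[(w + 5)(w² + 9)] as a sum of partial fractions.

At w=-5: A = (4·(-5) + 2)/((-5)² + 9) = -9/17. B = -A = 9/17, C = 4 - (-5)·A = 23/17
Result: (-9/17)/(w + 5) + ((9/17)w + 23/17)/(w² + 9)


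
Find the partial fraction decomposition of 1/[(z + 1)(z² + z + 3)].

Cover-up at z = -1: α = 1/((-1)² + 1·(-1) + 3) = 1/3. Then β = -α = -1/3, γ = -α·(1 - 1) = 0
Result: (1/3)/(z + 1) - ((1/3)z)/(z² + z + 3)


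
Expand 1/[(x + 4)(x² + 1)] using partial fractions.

Cover-up at x = -4: α = 1/((-4)² + 1) = 1/17. Then β = -α = -1/17, γ = -α·(0 - 4) = 4/17
Result: (1/17)/(x + 4) - ((1/17)x - 4/17)/(x² + 1)


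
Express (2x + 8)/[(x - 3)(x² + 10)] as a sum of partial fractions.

At x=3: P = (2·3 + 8)/(3² + 10) = 14/19. Q = -P = -14/19, R = 2 - 3·P = -4/19
Result: (14/19)/(x - 3) - ((14/19)x + 4/19)/(x² + 10)


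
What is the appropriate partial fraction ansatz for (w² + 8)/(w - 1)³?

Repeated linear factor (power 3): P/(w - 1) + Q/(w - 1)² + R/(w - 1)³


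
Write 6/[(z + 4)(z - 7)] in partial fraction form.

6/(z + 4)(z - 7) = P/(z + 4) + Q/(z - 7). P = 6/(-4 - 7) = -6/11, Q = 6/(7 + 4) = 6/11
Result: (-6/11)/(z + 4) + (6/11)/(z - 7)


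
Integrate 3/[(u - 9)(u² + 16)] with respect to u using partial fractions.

Cover-up at u=9: α = 3/(9²+16) = 3/97. Coeff matching: β = -3/97, γ = -27/97. Decomposition: (3/97)/(u - 9) - ((3/97)u + 27/97)/(u² + 16). Integrate: linear → ln, quadratic → (1/2)ln + arctan: (3/97) ln|(u - 9)| - (3/194) ln(u² + 16) - (27/388) arctan(u/4) + C


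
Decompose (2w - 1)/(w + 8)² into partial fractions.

(2w - 1) = α(w + 8) + β. At w = -8: β = 2·(-8) - 1 = -17. Coeff of w: α = 2
Result: 2/(w + 8) - 17/(w + 8)²


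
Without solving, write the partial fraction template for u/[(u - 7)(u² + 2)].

Linear + irreducible quadratic: α/(u - 7) + (βu + γ)/(u² + 2)


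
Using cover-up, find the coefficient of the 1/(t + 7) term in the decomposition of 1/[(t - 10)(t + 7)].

Cover (t + 7), set t=-7: 1/((t - 10) at t=-7) = 1/(-17) = -1/17


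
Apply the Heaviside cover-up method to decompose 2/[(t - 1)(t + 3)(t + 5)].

Cover (t - 1), t=1: P = 2/[(1 + 3)(1 + 5)] = 1/12. Cover (t + 3), t=-3: Q = 2/[(-3 - 1)(-3 + 5)] = -1/4. Cover (t + 5), t=-5: R = 2/[(-5 - 1)(-5 + 3)] = 1/6.
Result: (1/12)/(t - 1) - (1/4)/(t + 3) + (1/6)/(t + 5)


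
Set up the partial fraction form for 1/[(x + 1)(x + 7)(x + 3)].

Three distinct linear factors: A/(x + 1) + B/(x + 7) + C/(x + 3)


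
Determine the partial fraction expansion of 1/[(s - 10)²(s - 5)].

Cover-up at s=5: C = 1/(5 - 10)² = 1/25. Cover-up at s=10: B = 1/(10 - 5) = 1/5. Comparing s² coeff: A = -C = -1/25
Result: (-1/25)/(s - 10) + (1/5)/(s - 10)² + (1/25)/(s - 5)


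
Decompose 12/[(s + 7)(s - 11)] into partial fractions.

12/(s + 7)(s - 11) = A/(s + 7) + B/(s - 11). A = 12/(-7 - 11) = -2/3, B = 12/(11 + 7) = 2/3
Result: (-2/3)/(s + 7) + (2/3)/(s - 11)


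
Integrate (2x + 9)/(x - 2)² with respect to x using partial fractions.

Decompose: α = 2, β = 2·2 + 9 = 13, so (2x + 9)/(x - 2)² = 2/(x - 2) + 13/(x - 2)². Integrate: ∫ α/(x - 2) dx = 2 ln|(x - 2)|; ∫ β/(x - 2)² dx = -13/(x - 2). Sum: 2 ln|(x - 2)| - 13/(x - 2) + C


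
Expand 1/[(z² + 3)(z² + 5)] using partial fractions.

Coefficient matching gives A = C = 0, B = 1/(5-3) = 1/2, D = -B = -1/2
Result: (1/2)/(z² + 3) - (1/2)/(z² + 5)


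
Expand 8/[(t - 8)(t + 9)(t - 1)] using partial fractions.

Using cover-up method: A = 8/119, B = 4/85, C = -4/35
Result: (8/119)/(t - 8) + (4/85)/(t + 9) - (4/35)/(t - 1)


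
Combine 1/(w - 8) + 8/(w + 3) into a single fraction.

Common denominator (w - 8)(w + 3). Numerator: 1(w + 3) + 8(w - 8) = (w + 3) + (8w - 64) = 9w - 61
Result: (9w - 61)/[(w - 8)(w + 3)]


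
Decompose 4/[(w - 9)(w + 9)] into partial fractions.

4/(w - 9)(w + 9) = α/(w - 9) + β/(w + 9). α = 4/(9 + 9) = 2/9, β = 4/(-9 - 9) = -2/9
Result: (2/9)/(w - 9) - (2/9)/(w + 9)


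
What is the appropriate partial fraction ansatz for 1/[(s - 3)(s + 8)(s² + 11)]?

Two linear + quadratic: A/(s - 3) + B/(s + 8) + (Cs + D)/(s² + 11)


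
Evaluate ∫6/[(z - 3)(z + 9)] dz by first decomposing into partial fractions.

Decompose: 6/[(z - 3)(z + 9)] = (1/2)/(z - 3) - (1/2)/(z + 9). Integrate each term: (1/2) ln|(z - 3)| - (1/2) ln|(z + 9)| + C


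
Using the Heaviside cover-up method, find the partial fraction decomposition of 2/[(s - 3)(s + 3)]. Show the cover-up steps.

Cover (s - 3): set s=3, get α = 2/(3 + 3) = 1/3. Cover (s + 3): set s=-3, get β = 2/(-3 - 3) = -1/3.
Result: (1/3)/(s - 3) - (1/3)/(s + 3)


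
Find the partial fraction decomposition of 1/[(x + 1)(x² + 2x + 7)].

Cover-up at x = -1: A = 1/((-1)² + 2·(-1) + 7) = 1/6. Then B = -A = -1/6, C = -A·(2 - 1) = -1/6
Result: (1/6)/(x + 1) - ((1/6)x + 1/6)/(x² + 2x + 7)


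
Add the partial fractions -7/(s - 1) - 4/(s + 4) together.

Common denominator (s - 1)(s + 4). Numerator: -7(s + 4) - 4(s - 1) = (-7s - 28) - (4s - 4) = -11s - 24
Result: (-11s - 24)/[(s - 1)(s + 4)]


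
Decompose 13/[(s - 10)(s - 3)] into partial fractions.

13/(s - 10)(s - 3) = α/(s - 10) + β/(s - 3). α = 13/(10 - 3) = 13/7, β = 13/(3 - 10) = -13/7
Result: (13/7)/(s - 10) - (13/7)/(s - 3)


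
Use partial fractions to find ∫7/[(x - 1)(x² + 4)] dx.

Cover-up at x=1: α = 7/(1²+4) = 7/5. Coeff matching: β = -7/5, γ = -7/5. Decomposition: (7/5)/(x - 1) - ((7/5)x + 7/5)/(x² + 4). Integrate: linear → ln, quadratic → (1/2)ln + arctan: (7/5) ln|(x - 1)| - (7/10) ln(x² + 4) - (7/10) arctan(x/2) + C


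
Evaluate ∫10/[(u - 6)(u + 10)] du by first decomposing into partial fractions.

Decompose: 10/[(u - 6)(u + 10)] = (5/8)/(u - 6) - (5/8)/(u + 10). Integrate each term: (5/8) ln|(u - 6)| - (5/8) ln|(u + 10)| + C


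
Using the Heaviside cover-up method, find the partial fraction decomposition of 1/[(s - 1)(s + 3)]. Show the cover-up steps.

Cover (s - 1): set s=1, get A = 1/(1 + 3) = 1/4. Cover (s + 3): set s=-3, get B = 1/(-3 - 1) = -1/4.
Result: (1/4)/(s - 1) - (1/4)/(s + 3)


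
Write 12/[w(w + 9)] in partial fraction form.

12/w(w + 9) = α/w + β/(w + 9). α = 12/(0 + 9) = 4/3, β = 12/(-9 - 0) = -4/3
Result: (4/3)/w - (4/3)/(w + 9)


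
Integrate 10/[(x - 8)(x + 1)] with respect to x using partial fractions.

Decompose: 10/[(x - 8)(x + 1)] = (10/9)/(x - 8) - (10/9)/(x + 1). Integrate each term: (10/9) ln|(x - 8)| - (10/9) ln|(x + 1)| + C


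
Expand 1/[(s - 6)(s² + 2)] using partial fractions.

Cover-up at s = 6: P = 1/(6² + 2) = 1/38. Then Q = -P = -1/38, R = -P·(0 + 6) = -3/19
Result: (1/38)/(s - 6) - ((1/38)s + 3/19)/(s² + 2)


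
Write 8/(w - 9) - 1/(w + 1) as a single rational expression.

Common denominator (w - 9)(w + 1). Numerator: 8(w + 1) - 1(w - 9) = (8w + 8) - (w - 9) = 7w + 17
Result: (7w + 17)/[(w - 9)(w + 1)]


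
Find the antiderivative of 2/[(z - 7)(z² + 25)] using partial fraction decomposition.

Cover-up at z=7: P = 2/(7²+25) = 1/37. Coeff matching: Q = -1/37, R = -7/37. Decomposition: (1/37)/(z - 7) - ((1/37)z + 7/37)/(z² + 25). Integrate: linear → ln, quadratic → (1/2)ln + arctan: (1/37) ln|(z - 7)| - (1/74) ln(z² + 25) - (7/185) arctan(z/5) + C


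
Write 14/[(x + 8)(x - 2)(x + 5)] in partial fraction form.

Using cover-up method: P = 7/15, Q = 1/5, R = -2/3
Result: (7/15)/(x + 8) + (1/5)/(x - 2) - (2/3)/(x + 5)


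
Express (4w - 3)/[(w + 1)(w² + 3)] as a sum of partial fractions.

At w=-1: α = (4·(-1) - 3)/((-1)² + 3) = -7/4. β = -α = 7/4, γ = 4 - (-1)·α = 9/4
Result: (-7/4)/(w + 1) + ((7/4)w + 9/4)/(w² + 3)


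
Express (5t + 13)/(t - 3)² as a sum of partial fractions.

(5t + 13) = α(t - 3) + β. At t = 3: β = 5·3 + 13 = 28. Coeff of t: α = 5
Result: 5/(t - 3) + 28/(t - 3)²


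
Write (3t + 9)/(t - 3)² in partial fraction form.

(3t + 9) = P(t - 3) + Q. At t = 3: Q = 3·3 + 9 = 18. Coeff of t: P = 3
Result: 3/(t - 3) + 18/(t - 3)²


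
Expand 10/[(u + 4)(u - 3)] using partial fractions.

10/(u + 4)(u - 3) = α/(u + 4) + β/(u - 3). α = 10/(-4 - 3) = -10/7, β = 10/(3 + 4) = 10/7
Result: (-10/7)/(u + 4) + (10/7)/(u - 3)


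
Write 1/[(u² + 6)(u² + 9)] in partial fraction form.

Coefficient matching gives P = R = 0, Q = 1/(9-6) = 1/3, S = -Q = -1/3
Result: (1/3)/(u² + 6) - (1/3)/(u² + 9)


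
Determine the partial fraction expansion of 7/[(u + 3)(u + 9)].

7/(u + 3)(u + 9) = A/(u + 3) + B/(u + 9). A = 7/(-3 + 9) = 7/6, B = 7/(-9 + 3) = -7/6
Result: (7/6)/(u + 3) - (7/6)/(u + 9)


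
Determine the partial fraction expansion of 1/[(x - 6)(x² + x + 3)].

Cover-up at x = 6: P = 1/(6² + 1·6 + 3) = 1/45. Then Q = -P = -1/45, R = -P·(1 + 6) = -7/45
Result: (1/45)/(x - 6) - ((1/45)x + 7/45)/(x² + x + 3)


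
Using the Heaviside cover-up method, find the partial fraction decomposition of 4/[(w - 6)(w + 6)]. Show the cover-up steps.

Cover (w - 6): set w=6, get A = 4/(6 + 6) = 1/3. Cover (w + 6): set w=-6, get B = 4/(-6 - 6) = -1/3.
Result: (1/3)/(w - 6) - (1/3)/(w + 6)


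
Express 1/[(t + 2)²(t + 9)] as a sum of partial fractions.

Cover-up at t=-9: R = 1/(-9 + 2)² = 1/49. Cover-up at t=-2: Q = 1/(-2 + 9) = 1/7. Comparing t² coeff: P = -R = -1/49
Result: (-1/49)/(t + 2) + (1/7)/(t + 2)² + (1/49)/(t + 9)


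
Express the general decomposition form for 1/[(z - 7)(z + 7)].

Distinct linear factors: A/(z - 7) + B/(z + 7)


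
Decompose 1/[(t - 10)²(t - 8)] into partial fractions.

Cover-up at t=8: γ = 1/(8 - 10)² = 1/4. Cover-up at t=10: β = 1/(10 - 8) = 1/2. Comparing t² coeff: α = -γ = -1/4
Result: (-1/4)/(t - 10) + (1/2)/(t - 10)² + (1/4)/(t - 8)


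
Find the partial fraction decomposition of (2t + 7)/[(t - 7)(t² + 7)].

At t=7: α = (2·7 + 7)/(7² + 7) = 3/8. β = -α = -3/8, γ = 2 - 7·α = -5/8
Result: (3/8)/(t - 7) - ((3/8)t + 5/8)/(t² + 7)


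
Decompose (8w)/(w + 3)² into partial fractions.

(8w) = α(w + 3) + β. At w = -3: β = 8·(-3) + 0 = -24. Coeff of w: α = 8
Result: 8/(w + 3) - 24/(w + 3)²


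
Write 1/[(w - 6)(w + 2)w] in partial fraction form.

Using cover-up method: P = 1/48, Q = 1/16, R = -1/12
Result: (1/48)/(w - 6) + (1/16)/(w + 2) - (1/12)/w


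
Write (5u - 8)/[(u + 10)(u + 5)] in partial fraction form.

At u=-10: α = (5·(-10) - 8)/(-10 + 5) = 58/5. At u=-5: β = (5·(-5) - 8)/(-5 + 10) = -33/5
Result: (58/5)/(u + 10) - (33/5)/(u + 5)


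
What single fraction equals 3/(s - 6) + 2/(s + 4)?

Common denominator (s - 6)(s + 4). Numerator: 3(s + 4) + 2(s - 6) = (3s + 12) + (2s - 12) = 5s
Result: (5s)/[(s - 6)(s + 4)]


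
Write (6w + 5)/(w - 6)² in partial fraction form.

(6w + 5) = P(w - 6) + Q. At w = 6: Q = 6·6 + 5 = 41. Coeff of w: P = 6
Result: 6/(w - 6) + 41/(w - 6)²


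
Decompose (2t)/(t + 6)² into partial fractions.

(2t) = A(t + 6) + B. At t = -6: B = 2·(-6) + 0 = -12. Coeff of t: A = 2
Result: 2/(t + 6) - 12/(t + 6)²


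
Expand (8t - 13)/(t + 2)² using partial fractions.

(8t - 13) = P(t + 2) + Q. At t = -2: Q = 8·(-2) - 13 = -29. Coeff of t: P = 8
Result: 8/(t + 2) - 29/(t + 2)²


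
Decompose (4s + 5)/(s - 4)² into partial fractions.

(4s + 5) = α(s - 4) + β. At s = 4: β = 4·4 + 5 = 21. Coeff of s: α = 4
Result: 4/(s - 4) + 21/(s - 4)²


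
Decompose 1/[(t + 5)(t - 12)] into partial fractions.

1/(t + 5)(t - 12) = P/(t + 5) + Q/(t - 12). P = 1/(-5 - 12) = -1/17, Q = 1/(12 + 5) = 1/17
Result: (-1/17)/(t + 5) + (1/17)/(t - 12)


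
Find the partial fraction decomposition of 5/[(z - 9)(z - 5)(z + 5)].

Using cover-up method: α = 5/56, β = -1/8, γ = 1/28
Result: (5/56)/(z - 9) - (1/8)/(z - 5) + (1/28)/(z + 5)


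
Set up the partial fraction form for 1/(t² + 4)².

Repeated quadratic factor: (At + B)/(t² + 4) + (Ct + D)/(t² + 4)²


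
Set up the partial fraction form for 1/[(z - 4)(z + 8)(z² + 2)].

Two linear + quadratic: α/(z - 4) + β/(z + 8) + (γz + δ)/(z² + 2)


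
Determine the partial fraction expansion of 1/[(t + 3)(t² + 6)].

Cover-up at t = -3: P = 1/((-3)² + 6) = 1/15. Then Q = -P = -1/15, R = -P·(0 - 3) = 1/5
Result: (1/15)/(t + 3) - ((1/15)t - 1/5)/(t² + 6)


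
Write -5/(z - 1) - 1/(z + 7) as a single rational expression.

Common denominator (z - 1)(z + 7). Numerator: -5(z + 7) - 1(z - 1) = (-5z - 35) - (z - 1) = -6z - 34
Result: (-6z - 34)/[(z - 1)(z + 7)]


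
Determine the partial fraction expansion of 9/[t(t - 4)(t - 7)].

Using cover-up method: P = 9/28, Q = -3/4, R = 3/7
Result: (9/28)/t - (3/4)/(t - 4) + (3/7)/(t - 7)


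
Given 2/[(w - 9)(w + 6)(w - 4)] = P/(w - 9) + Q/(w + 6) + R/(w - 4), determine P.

Cover-up at w = 9: P = 2/[(9 + 6)(9 - 4)] = 2/[(15)(5)] = 2/75


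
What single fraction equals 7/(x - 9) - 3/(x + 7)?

Common denominator (x - 9)(x + 7). Numerator: 7(x + 7) - 3(x - 9) = (7x + 49) - (3x - 27) = 4x + 76
Result: (4x + 76)/[(x - 9)(x + 7)]


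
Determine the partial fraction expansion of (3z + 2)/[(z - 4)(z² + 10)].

At z=4: P = (3·4 + 2)/(4² + 10) = 7/13. Q = -P = -7/13, R = 3 - 4·P = 11/13
Result: (7/13)/(z - 4) - ((7/13)z - 11/13)/(z² + 10)


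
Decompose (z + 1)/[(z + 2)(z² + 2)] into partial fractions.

At z=-2: P = (1·(-2) + 1)/((-2)² + 2) = -1/6. Q = -P = 1/6, R = 1 - (-2)·P = 2/3
Result: (-1/6)/(z + 2) + ((1/6)z + 2/3)/(z² + 2)


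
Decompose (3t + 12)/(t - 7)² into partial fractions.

(3t + 12) = A(t - 7) + B. At t = 7: B = 3·7 + 12 = 33. Coeff of t: A = 3
Result: 3/(t - 7) + 33/(t - 7)²


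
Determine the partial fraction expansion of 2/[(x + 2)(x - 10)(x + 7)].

Using cover-up method: P = -1/30, Q = 1/102, R = 2/85
Result: (-1/30)/(x + 2) + (1/102)/(x - 10) + (2/85)/(x + 7)


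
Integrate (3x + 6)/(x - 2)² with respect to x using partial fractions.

Decompose: P = 3, Q = 3·2 + 6 = 12, so (3x + 6)/(x - 2)² = 3/(x - 2) + 12/(x - 2)². Integrate: ∫ P/(x - 2) dx = 3 ln|(x - 2)|; ∫ Q/(x - 2)² dx = -12/(x - 2). Sum: 3 ln|(x - 2)| - 12/(x - 2) + C


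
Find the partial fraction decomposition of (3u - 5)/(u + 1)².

(3u - 5) = P(u + 1) + Q. At u = -1: Q = 3·(-1) - 5 = -8. Coeff of u: P = 3
Result: 3/(u + 1) - 8/(u + 1)²


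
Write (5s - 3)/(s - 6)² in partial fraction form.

(5s - 3) = α(s - 6) + β. At s = 6: β = 5·6 - 3 = 27. Coeff of s: α = 5
Result: 5/(s - 6) + 27/(s - 6)²


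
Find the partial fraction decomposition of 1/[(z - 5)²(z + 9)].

Cover-up at z=-9: γ = 1/(-9 - 5)² = 1/196. Cover-up at z=5: β = 1/(5 + 9) = 1/14. Comparing z² coeff: α = -γ = -1/196
Result: (-1/196)/(z - 5) + (1/14)/(z - 5)² + (1/196)/(z + 9)


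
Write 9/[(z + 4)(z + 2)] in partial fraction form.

9/(z + 4)(z + 2) = A/(z + 4) + B/(z + 2). A = 9/(-4 + 2) = -9/2, B = 9/(-2 + 4) = 9/2
Result: (-9/2)/(z + 4) + (9/2)/(z + 2)


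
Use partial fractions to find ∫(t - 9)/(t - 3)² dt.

Decompose: α = 1, β = 1·3 - 9 = -6, so (t - 9)/(t - 3)² = 1/(t - 3) - 6/(t - 3)². Integrate: ∫ α/(t - 3) dt = ln|(t - 3)|; ∫ β/(t - 3)² dt = 6/(t - 3). Sum: ln|(t - 3)| + 6/(t - 3) + C


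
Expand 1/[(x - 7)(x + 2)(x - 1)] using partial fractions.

Using cover-up method: P = 1/54, Q = 1/27, R = -1/18
Result: (1/54)/(x - 7) + (1/27)/(x + 2) - (1/18)/(x - 1)


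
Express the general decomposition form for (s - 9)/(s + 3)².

Repeated linear factor: α/(s + 3) + β/(s + 3)²


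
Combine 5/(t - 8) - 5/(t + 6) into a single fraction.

Common denominator (t - 8)(t + 6). Numerator: 5(t + 6) - 5(t - 8) = (5t + 30) - (5t - 40) = 70
Result: (70)/[(t - 8)(t + 6)]


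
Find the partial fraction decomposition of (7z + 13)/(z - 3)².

(7z + 13) = A(z - 3) + B. At z = 3: B = 7·3 + 13 = 34. Coeff of z: A = 7
Result: 7/(z - 3) + 34/(z - 3)²


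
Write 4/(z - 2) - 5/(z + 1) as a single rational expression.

Common denominator (z - 2)(z + 1). Numerator: 4(z + 1) - 5(z - 2) = (4z + 4) - (5z - 10) = -z + 14
Result: (-z + 14)/[(z - 2)(z + 1)]


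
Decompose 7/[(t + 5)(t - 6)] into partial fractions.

7/(t + 5)(t - 6) = α/(t + 5) + β/(t - 6). α = 7/(-5 - 6) = -7/11, β = 7/(6 + 5) = 7/11
Result: (-7/11)/(t + 5) + (7/11)/(t - 6)


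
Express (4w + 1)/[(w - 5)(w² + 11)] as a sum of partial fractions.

At w=5: P = (4·5 + 1)/(5² + 11) = 7/12. Q = -P = -7/12, R = 4 - 5·P = 13/12
Result: (7/12)/(w - 5) - ((7/12)w - 13/12)/(w² + 11)


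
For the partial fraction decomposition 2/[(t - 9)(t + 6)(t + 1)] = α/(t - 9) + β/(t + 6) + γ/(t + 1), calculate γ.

Cover-up at t = -1: γ = 2/[(-1 - 9)(-1 + 6)] = 2/[(-10)(5)] = -2/50 = -1/25


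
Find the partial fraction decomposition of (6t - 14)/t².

(6t - 14) = At + B. At t = 0: B = 6·0 - 14 = -14. Coeff of t: A = 6
Result: 6/t - 14/t²


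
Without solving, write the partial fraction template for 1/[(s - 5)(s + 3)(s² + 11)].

Two linear + quadratic: A/(s - 5) + B/(s + 3) + (Cs + D)/(s² + 11)


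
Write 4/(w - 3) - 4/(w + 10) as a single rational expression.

Common denominator (w - 3)(w + 10). Numerator: 4(w + 10) - 4(w - 3) = (4w + 40) - (4w - 12) = 52
Result: (52)/[(w - 3)(w + 10)]


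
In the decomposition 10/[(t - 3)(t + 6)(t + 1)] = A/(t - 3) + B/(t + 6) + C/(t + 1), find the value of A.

Cover-up at t = 3: A = 10/[(3 + 6)(3 + 1)] = 10/[(9)(4)] = 10/36 = 5/18


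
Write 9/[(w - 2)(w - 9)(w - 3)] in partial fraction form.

Using cover-up method: A = 9/7, B = 3/14, C = -3/2
Result: (9/7)/(w - 2) + (3/14)/(w - 9) - (3/2)/(w - 3)


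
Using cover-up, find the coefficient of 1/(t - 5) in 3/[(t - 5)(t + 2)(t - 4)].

Cover (t - 5), set t=5: 3/[(5 + 2)(5 - 4)] = 3/7


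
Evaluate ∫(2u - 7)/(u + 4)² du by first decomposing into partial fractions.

Decompose: α = 2, β = 2·(-4) - 7 = -15, so (2u - 7)/(u + 4)² = 2/(u + 4) - 15/(u + 4)². Integrate: ∫ α/(u + 4) du = 2 ln|(u + 4)|; ∫ β/(u + 4)² du = 15/(u + 4). Sum: 2 ln|(u + 4)| + 15/(u + 4) + C


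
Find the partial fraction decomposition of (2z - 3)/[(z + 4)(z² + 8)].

At z=-4: A = (2·(-4) - 3)/((-4)² + 8) = -11/24. B = -A = 11/24, C = 2 - (-4)·A = 1/6
Result: (-11/24)/(z + 4) + ((11/24)z + 1/6)/(z² + 8)


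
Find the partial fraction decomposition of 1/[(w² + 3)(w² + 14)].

Coefficient matching gives P = R = 0, Q = 1/(14-3) = 1/11, S = -Q = -1/11
Result: (1/11)/(w² + 3) - (1/11)/(w² + 14)


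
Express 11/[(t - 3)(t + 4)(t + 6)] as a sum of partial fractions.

Using cover-up method: P = 11/63, Q = -11/14, R = 11/18
Result: (11/63)/(t - 3) - (11/14)/(t + 4) + (11/18)/(t + 6)


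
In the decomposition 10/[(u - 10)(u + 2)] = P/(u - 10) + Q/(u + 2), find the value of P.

Cover-up at u = 10: P = 10/(10 + 2) = 10/12 = 5/6


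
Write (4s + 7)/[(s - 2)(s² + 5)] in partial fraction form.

At s=2: A = (4·2 + 7)/(2² + 5) = 5/3. B = -A = -5/3, C = 4 - 2·A = 2/3
Result: (5/3)/(s - 2) - ((5/3)s - 2/3)/(s² + 5)


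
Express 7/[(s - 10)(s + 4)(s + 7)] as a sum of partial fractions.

Using cover-up method: P = 1/34, Q = -1/6, R = 7/51
Result: (1/34)/(s - 10) - (1/6)/(s + 4) + (7/51)/(s + 7)


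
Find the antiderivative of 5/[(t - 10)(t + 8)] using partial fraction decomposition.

Decompose: 5/[(t - 10)(t + 8)] = (5/18)/(t - 10) - (5/18)/(t + 8). Integrate each term: (5/18) ln|(t - 10)| - (5/18) ln|(t + 8)| + C


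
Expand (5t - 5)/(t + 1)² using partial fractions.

(5t - 5) = A(t + 1) + B. At t = -1: B = 5·(-1) - 5 = -10. Coeff of t: A = 5
Result: 5/(t + 1) - 10/(t + 1)²


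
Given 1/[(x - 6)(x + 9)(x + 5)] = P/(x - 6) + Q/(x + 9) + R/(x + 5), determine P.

Cover-up at x = 6: P = 1/[(6 + 9)(6 + 5)] = 1/[(15)(11)] = 1/165


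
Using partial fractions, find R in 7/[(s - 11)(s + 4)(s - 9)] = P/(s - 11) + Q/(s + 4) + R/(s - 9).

Cover-up at s = 9: R = 7/[(9 - 11)(9 + 4)] = 7/[(-2)(13)] = -7/26


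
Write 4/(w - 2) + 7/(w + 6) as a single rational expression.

Common denominator (w - 2)(w + 6). Numerator: 4(w + 6) + 7(w - 2) = (4w + 24) + (7w - 14) = 11w + 10
Result: (11w + 10)/[(w - 2)(w + 6)]


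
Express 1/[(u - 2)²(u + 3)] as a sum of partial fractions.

Cover-up at u=-3: C = 1/(-3 - 2)² = 1/25. Cover-up at u=2: B = 1/(2 + 3) = 1/5. Comparing u² coeff: A = -C = -1/25
Result: (-1/25)/(u - 2) + (1/5)/(u - 2)² + (1/25)/(u + 3)


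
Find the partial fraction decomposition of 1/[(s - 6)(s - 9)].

1/(s - 6)(s - 9) = A/(s - 6) + B/(s - 9). A = 1/(6 - 9) = -1/3, B = 1/(9 - 6) = 1/3
Result: (-1/3)/(s - 6) + (1/3)/(s - 9)


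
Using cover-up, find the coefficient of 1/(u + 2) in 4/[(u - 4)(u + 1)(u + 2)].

Cover (u + 2), set u=-2: 4/[(-2 - 4)(-2 + 1)] = 2/3


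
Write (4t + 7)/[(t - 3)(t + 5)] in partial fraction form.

At t=3: P = (4·3 + 7)/(3 + 5) = 19/8. At t=-5: Q = (4·(-5) + 7)/(-5 - 3) = 13/8
Result: (19/8)/(t - 3) + (13/8)/(t + 5)


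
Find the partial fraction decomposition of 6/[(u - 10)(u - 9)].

6/(u - 10)(u - 9) = A/(u - 10) + B/(u - 9). A = 6/(10 - 9) = 6, B = 6/(9 - 10) = -6
Result: 6/(u - 10) - 6/(u - 9)


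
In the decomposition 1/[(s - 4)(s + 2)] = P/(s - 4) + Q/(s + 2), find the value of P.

Cover-up at s = 4: P = 1/(4 + 2) = 1/6


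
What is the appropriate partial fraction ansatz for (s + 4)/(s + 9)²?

Repeated linear factor: P/(s + 9) + Q/(s + 9)²


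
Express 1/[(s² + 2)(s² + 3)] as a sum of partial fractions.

Coefficient matching gives P = R = 0, Q = 1/(3-2) = 1, S = -Q = -1
Result: 1/(s² + 2) - 1/(s² + 3)


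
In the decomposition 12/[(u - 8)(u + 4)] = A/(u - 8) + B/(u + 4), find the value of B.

Cover-up at u = -4: B = 12/(-4 - 8) = -12/12 = -1


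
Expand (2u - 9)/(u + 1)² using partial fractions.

(2u - 9) = P(u + 1) + Q. At u = -1: Q = 2·(-1) - 9 = -11. Coeff of u: P = 2
Result: 2/(u + 1) - 11/(u + 1)²


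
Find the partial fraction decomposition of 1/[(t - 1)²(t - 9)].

Cover-up at t=9: C = 1/(9 - 1)² = 1/64. Cover-up at t=1: B = 1/(1 - 9) = -1/8. Comparing t² coeff: A = -C = -1/64
Result: (-1/64)/(t - 1) - (1/8)/(t - 1)² + (1/64)/(t - 9)


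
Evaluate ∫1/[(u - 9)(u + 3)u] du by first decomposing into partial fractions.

Cover-up: A = 1/108, B = 1/36, C = -1/27. Decomposition: (1/108)/(u - 9) + (1/36)/(u + 3) - (1/27)/u. Integrate each term: (1/108) ln|(u - 9)| + (1/36) ln|(u + 3)| - (1/27) ln|u| + C


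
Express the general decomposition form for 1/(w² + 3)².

Repeated quadratic factor: (Pw + Q)/(w² + 3) + (Rw + S)/(w² + 3)²


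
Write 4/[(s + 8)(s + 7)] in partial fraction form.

4/(s + 8)(s + 7) = A/(s + 8) + B/(s + 7). A = 4/(-8 + 7) = -4, B = 4/(-7 + 8) = 4
Result: -4/(s + 8) + 4/(s + 7)


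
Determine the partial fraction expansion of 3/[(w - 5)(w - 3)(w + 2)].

Using cover-up method: α = 3/14, β = -3/10, γ = 3/35
Result: (3/14)/(w - 5) - (3/10)/(w - 3) + (3/35)/(w + 2)


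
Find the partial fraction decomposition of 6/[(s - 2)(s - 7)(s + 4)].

Using cover-up method: A = -1/5, B = 6/55, C = 1/11
Result: (-1/5)/(s - 2) + (6/55)/(s - 7) + (1/11)/(s + 4)


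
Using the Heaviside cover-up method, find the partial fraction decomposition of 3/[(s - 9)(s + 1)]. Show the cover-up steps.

Cover (s - 9): set s=9, get A = 3/(9 + 1) = 3/10. Cover (s + 1): set s=-1, get B = 3/(-1 - 9) = -3/10.
Result: (3/10)/(s - 9) - (3/10)/(s + 1)


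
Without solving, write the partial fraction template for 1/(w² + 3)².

Repeated quadratic factor: (Aw + B)/(w² + 3) + (Cw + D)/(w² + 3)²


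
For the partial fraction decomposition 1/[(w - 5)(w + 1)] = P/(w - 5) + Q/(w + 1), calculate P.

Cover-up at w = 5: P = 1/(5 + 1) = 1/6


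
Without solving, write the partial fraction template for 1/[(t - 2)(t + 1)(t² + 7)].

Two linear + quadratic: P/(t - 2) + Q/(t + 1) + (Rt + S)/(t² + 7)


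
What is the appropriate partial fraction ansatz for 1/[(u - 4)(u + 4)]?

Distinct linear factors: α/(u - 4) + β/(u + 4)


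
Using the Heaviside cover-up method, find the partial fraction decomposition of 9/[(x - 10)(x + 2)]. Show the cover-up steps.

Cover (x - 10): set x=10, get A = 9/(10 + 2) = 3/4. Cover (x + 2): set x=-2, get B = 9/(-2 - 10) = -3/4.
Result: (3/4)/(x - 10) - (3/4)/(x + 2)


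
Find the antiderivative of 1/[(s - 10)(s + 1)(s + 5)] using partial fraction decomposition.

Cover-up: α = 1/165, β = -1/44, γ = 1/60. Decomposition: (1/165)/(s - 10) - (1/44)/(s + 1) + (1/60)/(s + 5). Integrate each term: (1/165) ln|(s - 10)| - (1/44) ln|(s + 1)| + (1/60) ln|(s + 5)| + C


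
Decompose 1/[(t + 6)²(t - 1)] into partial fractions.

Cover-up at t=1: R = 1/(1 + 6)² = 1/49. Cover-up at t=-6: Q = 1/(-6 - 1) = -1/7. Comparing t² coeff: P = -R = -1/49
Result: (-1/49)/(t + 6) - (1/7)/(t + 6)² + (1/49)/(t - 1)


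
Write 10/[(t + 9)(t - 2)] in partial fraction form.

10/(t + 9)(t - 2) = A/(t + 9) + B/(t - 2). A = 10/(-9 - 2) = -10/11, B = 10/(2 + 9) = 10/11
Result: (-10/11)/(t + 9) + (10/11)/(t - 2)


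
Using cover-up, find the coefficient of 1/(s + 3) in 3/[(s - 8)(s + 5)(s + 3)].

Cover (s + 3), set s=-3: 3/[(-3 - 8)(-3 + 5)] = -3/22


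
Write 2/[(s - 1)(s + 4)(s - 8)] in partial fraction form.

Using cover-up method: P = -2/35, Q = 1/30, R = 1/42
Result: (-2/35)/(s - 1) + (1/30)/(s + 4) + (1/42)/(s - 8)


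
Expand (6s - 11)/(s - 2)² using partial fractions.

(6s - 11) = A(s - 2) + B. At s = 2: B = 6·2 - 11 = 1. Coeff of s: A = 6
Result: 6/(s - 2) + 1/(s - 2)²


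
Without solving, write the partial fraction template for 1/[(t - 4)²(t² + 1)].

Repeated linear + quadratic: α/(t - 4) + β/(t - 4)² + (γt + δ)/(t² + 1)


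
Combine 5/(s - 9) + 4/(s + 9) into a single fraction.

Common denominator (s - 9)(s + 9). Numerator: 5(s + 9) + 4(s - 9) = (5s + 45) + (4s - 36) = 9s + 9
Result: (9s + 9)/[(s - 9)(s + 9)]


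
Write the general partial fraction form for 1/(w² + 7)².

Repeated quadratic factor: (Pw + Q)/(w² + 7) + (Rw + S)/(w² + 7)²


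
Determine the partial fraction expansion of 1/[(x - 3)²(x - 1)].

Cover-up at x=1: R = 1/(1 - 3)² = 1/4. Cover-up at x=3: Q = 1/(3 - 1) = 1/2. Comparing x² coeff: P = -R = -1/4
Result: (-1/4)/(x - 3) + (1/2)/(x - 3)² + (1/4)/(x - 1)


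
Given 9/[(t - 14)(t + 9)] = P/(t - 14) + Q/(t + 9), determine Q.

Cover-up at t = -9: Q = 9/(-9 - 14) = -9/23


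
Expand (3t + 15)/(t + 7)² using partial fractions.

(3t + 15) = α(t + 7) + β. At t = -7: β = 3·(-7) + 15 = -6. Coeff of t: α = 3
Result: 3/(t + 7) - 6/(t + 7)²


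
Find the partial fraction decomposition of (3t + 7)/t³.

(3t + 7) = Pt² + Qt + R. At t = 0: R = 3·0 + 7 = 7. Coefficients: P = 0, Q = 3
Result: 3/t² + 7/t³


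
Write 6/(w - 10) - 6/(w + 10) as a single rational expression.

Common denominator (w - 10)(w + 10). Numerator: 6(w + 10) - 6(w - 10) = (6w + 60) - (6w - 60) = 120
Result: (120)/[(w - 10)(w + 10)]


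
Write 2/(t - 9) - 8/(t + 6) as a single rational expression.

Common denominator (t - 9)(t + 6). Numerator: 2(t + 6) - 8(t - 9) = (2t + 12) - (8t - 72) = -6t + 84
Result: (-6t + 84)/[(t - 9)(t + 6)]


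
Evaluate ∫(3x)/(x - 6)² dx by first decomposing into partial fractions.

Decompose: P = 3, Q = 3·6 + 0 = 18, so (3x)/(x - 6)² = 3/(x - 6) + 18/(x - 6)². Integrate: ∫ P/(x - 6) dx = 3 ln|(x - 6)|; ∫ Q/(x - 6)² dx = -18/(x - 6). Sum: 3 ln|(x - 6)| - 18/(x - 6) + C


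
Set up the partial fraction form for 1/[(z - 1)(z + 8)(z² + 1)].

Two linear + quadratic: A/(z - 1) + B/(z + 8) + (Cz + D)/(z² + 1)


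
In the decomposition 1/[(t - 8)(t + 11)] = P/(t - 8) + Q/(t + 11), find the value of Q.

Cover-up at t = -11: Q = 1/(-11 - 8) = -1/19


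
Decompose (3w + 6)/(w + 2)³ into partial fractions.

(3w + 6) = α(w + 2)² + β(w + 2) + γ. At w = -2: γ = 3·(-2) + 6 = 0. Coefficients: α = 0, β = 3
Result: 3/(w + 2)²


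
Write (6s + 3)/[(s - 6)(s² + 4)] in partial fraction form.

At s=6: P = (6·6 + 3)/(6² + 4) = 39/40. Q = -P = -39/40, R = 6 - 6·P = 3/20
Result: (39/40)/(s - 6) - ((39/40)s - 3/20)/(s² + 4)


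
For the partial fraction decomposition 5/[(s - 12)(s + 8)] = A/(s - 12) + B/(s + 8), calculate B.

Cover-up at s = -8: B = 5/(-8 - 12) = -5/20 = -1/4


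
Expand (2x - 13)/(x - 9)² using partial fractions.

(2x - 13) = P(x - 9) + Q. At x = 9: Q = 2·9 - 13 = 5. Coeff of x: P = 2
Result: 2/(x - 9) + 5/(x - 9)²


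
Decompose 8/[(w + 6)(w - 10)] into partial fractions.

8/(w + 6)(w - 10) = P/(w + 6) + Q/(w - 10). P = 8/(-6 - 10) = -1/2, Q = 8/(10 + 6) = 1/2
Result: (-1/2)/(w + 6) + (1/2)/(w - 10)


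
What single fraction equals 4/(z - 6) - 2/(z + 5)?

Common denominator (z - 6)(z + 5). Numerator: 4(z + 5) - 2(z - 6) = (4z + 20) - (2z - 12) = 2z + 32
Result: (2z + 32)/[(z - 6)(z + 5)]


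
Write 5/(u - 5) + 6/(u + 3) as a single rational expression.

Common denominator (u - 5)(u + 3). Numerator: 5(u + 3) + 6(u - 5) = (5u + 15) + (6u - 30) = 11u - 15
Result: (11u - 15)/[(u - 5)(u + 3)]


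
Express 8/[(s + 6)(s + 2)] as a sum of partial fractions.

8/(s + 6)(s + 2) = A/(s + 6) + B/(s + 2). A = 8/(-6 + 2) = -2, B = 8/(-2 + 6) = 2
Result: -2/(s + 6) + 2/(s + 2)


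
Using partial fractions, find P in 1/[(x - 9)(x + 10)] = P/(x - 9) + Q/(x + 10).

Cover-up at x = 9: P = 1/(9 + 10) = 1/19


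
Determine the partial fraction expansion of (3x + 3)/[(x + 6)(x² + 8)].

At x=-6: α = (3·(-6) + 3)/((-6)² + 8) = -15/44. β = -α = 15/44, γ = 3 - (-6)·α = 21/22
Result: (-15/44)/(x + 6) + ((15/44)x + 21/22)/(x² + 8)


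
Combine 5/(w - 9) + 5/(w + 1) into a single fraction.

Common denominator (w - 9)(w + 1). Numerator: 5(w + 1) + 5(w - 9) = (5w + 5) + (5w - 45) = 10w - 40
Result: (10w - 40)/[(w - 9)(w + 1)]


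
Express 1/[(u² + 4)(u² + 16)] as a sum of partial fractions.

Coefficient matching gives P = R = 0, Q = 1/(16-4) = 1/12, S = -Q = -1/12
Result: (1/12)/(u² + 4) - (1/12)/(u² + 16)


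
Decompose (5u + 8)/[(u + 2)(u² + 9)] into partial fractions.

At u=-2: α = (5·(-2) + 8)/((-2)² + 9) = -2/13. β = -α = 2/13, γ = 5 - (-2)·α = 61/13
Result: (-2/13)/(u + 2) + ((2/13)u + 61/13)/(u² + 9)


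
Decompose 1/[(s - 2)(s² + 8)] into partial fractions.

Cover-up at s = 2: α = 1/(2² + 8) = 1/12. Then β = -α = -1/12, γ = -α·(0 + 2) = -1/6
Result: (1/12)/(s - 2) - ((1/12)s + 1/6)/(s² + 8)


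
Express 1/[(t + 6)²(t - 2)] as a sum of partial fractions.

Cover-up at t=2: R = 1/(2 + 6)² = 1/64. Cover-up at t=-6: Q = 1/(-6 - 2) = -1/8. Comparing t² coeff: P = -R = -1/64
Result: (-1/64)/(t + 6) - (1/8)/(t + 6)² + (1/64)/(t - 2)


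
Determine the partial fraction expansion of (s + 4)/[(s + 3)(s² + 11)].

At s=-3: A = (1·(-3) + 4)/((-3)² + 11) = 1/20. B = -A = -1/20, C = 1 - (-3)·A = 23/20
Result: (1/20)/(s + 3) - ((1/20)s - 23/20)/(s² + 11)


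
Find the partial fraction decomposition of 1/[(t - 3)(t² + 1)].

Cover-up at t = 3: A = 1/(3² + 1) = 1/10. Then B = -A = -1/10, C = -A·(0 + 3) = -3/10
Result: (1/10)/(t - 3) - ((1/10)t + 3/10)/(t² + 1)


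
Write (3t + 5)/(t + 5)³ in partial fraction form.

(3t + 5) = α(t + 5)² + β(t + 5) + γ. At t = -5: γ = 3·(-5) + 5 = -10. Coefficients: α = 0, β = 3
Result: 3/(t + 5)² - 10/(t + 5)³


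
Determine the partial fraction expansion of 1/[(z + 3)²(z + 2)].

Cover-up at z=-2: C = 1/(-2 + 3)² = 1. Cover-up at z=-3: B = 1/(-3 + 2) = -1. Comparing z² coeff: A = -C = -1
Result: -1/(z + 3) - 1/(z + 3)² + 1/(z + 2)


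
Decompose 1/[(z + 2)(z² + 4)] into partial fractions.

Cover-up at z = -2: A = 1/((-2)² + 4) = 1/8. Then B = -A = -1/8, C = -A·(0 - 2) = 1/4
Result: (1/8)/(z + 2) - ((1/8)z - 1/4)/(z² + 4)


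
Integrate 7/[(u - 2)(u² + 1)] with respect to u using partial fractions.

Cover-up at u=2: A = 7/(2²+1) = 7/5. Coeff matching: B = -7/5, C = -14/5. Decomposition: (7/5)/(u - 2) - ((7/5)u + 14/5)/(u² + 1). Integrate: linear → ln, quadratic → (1/2)ln + arctan: (7/5) ln|(u - 2)| - (7/10) ln(u² + 1) - (14/5) arctan(u) + C


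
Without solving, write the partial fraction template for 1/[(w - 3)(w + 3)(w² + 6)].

Two linear + quadratic: α/(w - 3) + β/(w + 3) + (γw + δ)/(w² + 6)


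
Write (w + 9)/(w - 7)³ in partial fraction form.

(w + 9) = α(w - 7)² + β(w - 7) + γ. At w = 7: γ = 1·7 + 9 = 16. Coefficients: α = 0, β = 1
Result: 1/(w - 7)² + 16/(w - 7)³


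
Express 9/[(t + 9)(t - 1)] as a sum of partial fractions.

9/(t + 9)(t - 1) = P/(t + 9) + Q/(t - 1). P = 9/(-9 - 1) = -9/10, Q = 9/(1 + 9) = 9/10
Result: (-9/10)/(t + 9) + (9/10)/(t - 1)


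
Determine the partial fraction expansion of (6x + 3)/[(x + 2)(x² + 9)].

At x=-2: A = (6·(-2) + 3)/((-2)² + 9) = -9/13. B = -A = 9/13, C = 6 - (-2)·A = 60/13
Result: (-9/13)/(x + 2) + ((9/13)x + 60/13)/(x² + 9)


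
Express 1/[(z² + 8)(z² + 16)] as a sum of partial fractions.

Coefficient matching gives A = C = 0, B = 1/(16-8) = 1/8, D = -B = -1/8
Result: (1/8)/(z² + 8) - (1/8)/(z² + 16)


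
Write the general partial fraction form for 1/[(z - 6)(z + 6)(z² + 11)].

Two linear + quadratic: P/(z - 6) + Q/(z + 6) + (Rz + S)/(z² + 11)


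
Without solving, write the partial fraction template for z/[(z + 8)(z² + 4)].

Linear + irreducible quadratic: P/(z + 8) + (Qz + R)/(z² + 4)


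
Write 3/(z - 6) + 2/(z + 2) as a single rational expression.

Common denominator (z - 6)(z + 2). Numerator: 3(z + 2) + 2(z - 6) = (3z + 6) + (2z - 12) = 5z - 6
Result: (5z - 6)/[(z - 6)(z + 2)]


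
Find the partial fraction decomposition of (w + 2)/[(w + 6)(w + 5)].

At w=-6: A = (1·(-6) + 2)/(-6 + 5) = 4. At w=-5: B = (1·(-5) + 2)/(-5 + 6) = -3
Result: 4/(w + 6) - 3/(w + 5)


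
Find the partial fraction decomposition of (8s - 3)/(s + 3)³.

(8s - 3) = P(s + 3)² + Q(s + 3) + R. At s = -3: R = 8·(-3) - 3 = -27. Coefficients: P = 0, Q = 8
Result: 8/(s + 3)² - 27/(s + 3)³


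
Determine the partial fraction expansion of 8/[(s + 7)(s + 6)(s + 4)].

Using cover-up method: α = 8/3, β = -4, γ = 4/3
Result: (8/3)/(s + 7) - 4/(s + 6) + (4/3)/(s + 4)


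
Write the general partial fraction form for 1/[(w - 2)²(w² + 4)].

Repeated linear + quadratic: A/(w - 2) + B/(w - 2)² + (Cw + D)/(w² + 4)


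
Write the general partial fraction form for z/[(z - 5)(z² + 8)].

Linear + irreducible quadratic: A/(z - 5) + (Bz + C)/(z² + 8)


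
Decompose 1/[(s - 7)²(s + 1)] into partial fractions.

Cover-up at s=-1: C = 1/(-1 - 7)² = 1/64. Cover-up at s=7: B = 1/(7 + 1) = 1/8. Comparing s² coeff: A = -C = -1/64
Result: (-1/64)/(s - 7) + (1/8)/(s - 7)² + (1/64)/(s + 1)


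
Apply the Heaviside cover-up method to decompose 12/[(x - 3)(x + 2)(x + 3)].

Cover (x - 3), x=3: α = 12/[(3 + 2)(3 + 3)] = 2/5. Cover (x + 2), x=-2: β = 12/[(-2 - 3)(-2 + 3)] = -12/5. Cover (x + 3), x=-3: γ = 12/[(-3 - 3)(-3 + 2)] = 2.
Result: (2/5)/(x - 3) - (12/5)/(x + 2) + 2/(x + 3)


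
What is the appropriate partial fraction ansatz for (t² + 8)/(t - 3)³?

Repeated linear factor (power 3): A/(t - 3) + B/(t - 3)² + C/(t - 3)³


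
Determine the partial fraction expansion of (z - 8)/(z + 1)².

(z - 8) = α(z + 1) + β. At z = -1: β = 1·(-1) - 8 = -9. Coeff of z: α = 1
Result: 1/(z + 1) - 9/(z + 1)²


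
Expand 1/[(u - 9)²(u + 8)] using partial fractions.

Cover-up at u=-8: R = 1/(-8 - 9)² = 1/289. Cover-up at u=9: Q = 1/(9 + 8) = 1/17. Comparing u² coeff: P = -R = -1/289
Result: (-1/289)/(u - 9) + (1/17)/(u - 9)² + (1/289)/(u + 8)


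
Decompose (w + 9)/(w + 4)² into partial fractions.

(w + 9) = P(w + 4) + Q. At w = -4: Q = 1·(-4) + 9 = 5. Coeff of w: P = 1
Result: 1/(w + 4) + 5/(w + 4)²
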